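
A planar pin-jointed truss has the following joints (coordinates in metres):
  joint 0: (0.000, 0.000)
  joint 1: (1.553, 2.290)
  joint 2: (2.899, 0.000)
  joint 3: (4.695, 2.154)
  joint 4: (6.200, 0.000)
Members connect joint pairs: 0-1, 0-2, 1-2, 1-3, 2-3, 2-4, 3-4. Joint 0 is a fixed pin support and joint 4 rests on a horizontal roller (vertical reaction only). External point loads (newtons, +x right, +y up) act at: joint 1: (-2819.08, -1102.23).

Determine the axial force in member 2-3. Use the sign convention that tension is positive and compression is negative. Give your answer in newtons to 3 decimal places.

-932.448

N=5 nodes, M=7 members, R=3 reactions → 2N=10, M+R=10
member 0 (0-1): L=2.7669, (cx,cy)=(0.5613,0.8276)
member 1 (0-2): L=2.8990, (cx,cy)=(1.0000,0.0000)
member 2 (1-2): L=2.6563, (cx,cy)=(0.5067,-0.8621)
member 3 (1-3): L=3.1449, (cx,cy)=(0.9991,-0.0432)
member 4 (2-3): L=2.8045, (cx,cy)=(0.6404,0.7680)
member 5 (2-4): L=3.3010, (cx,cy)=(1.0000,0.0000)
member 6 (3-4): L=2.6277, (cx,cy)=(0.5727,-0.8197)
solve A·x = −loads:
  F[0-1] = -2256.2936 N (compression)
  F[0-2] = -1552.6865 N (compression)
  F[1-2] = +830.7110 N (tension)
  F[1-3] = +1132.8050 N (tension)
  F[2-3] = -932.4481 N (compression)
  F[2-4] = -534.6104 N (compression)
  F[3-4] = +933.4146 N (tension)
  Rx@0 = +2819.0800 N
  Ry@0 = +1867.3800 N
  Ry@4 = -765.1500 N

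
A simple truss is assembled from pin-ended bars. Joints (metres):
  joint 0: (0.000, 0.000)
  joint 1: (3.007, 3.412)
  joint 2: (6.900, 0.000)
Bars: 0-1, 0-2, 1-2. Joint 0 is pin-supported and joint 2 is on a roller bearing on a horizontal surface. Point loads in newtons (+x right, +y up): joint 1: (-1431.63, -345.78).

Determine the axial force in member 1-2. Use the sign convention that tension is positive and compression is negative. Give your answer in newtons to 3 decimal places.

N=3 nodes, M=3 members, R=3 reactions → 2N=6, M+R=6
member 0 (0-1): L=4.5479, (cx,cy)=(0.6612,0.7502)
member 1 (0-2): L=6.9000, (cx,cy)=(1.0000,0.0000)
member 2 (1-2): L=5.1766, (cx,cy)=(0.7520,-0.6591)
solve A·x = −loads:
  F[0-1] = -1203.6599 N (compression)
  F[0-2] = -635.7967 N (compression)
  F[1-2] = +845.4316 N (tension)
  Rx@0 = +1431.6300 N
  Ry@0 = +903.0207 N
  Ry@2 = -557.2407 N

845.432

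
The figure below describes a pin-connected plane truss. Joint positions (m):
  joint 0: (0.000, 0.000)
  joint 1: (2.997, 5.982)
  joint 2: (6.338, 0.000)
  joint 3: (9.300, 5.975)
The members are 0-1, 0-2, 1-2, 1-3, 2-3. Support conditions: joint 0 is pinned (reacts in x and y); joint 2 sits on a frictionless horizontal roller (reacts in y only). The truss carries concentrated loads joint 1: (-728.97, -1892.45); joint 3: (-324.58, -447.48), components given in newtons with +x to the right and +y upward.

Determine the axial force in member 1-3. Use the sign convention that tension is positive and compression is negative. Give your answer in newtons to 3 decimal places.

N=4 nodes, M=5 members, R=3 reactions → 2N=8, M+R=8
member 0 (0-1): L=6.6908, (cx,cy)=(0.4479,0.8941)
member 1 (0-2): L=6.3380, (cx,cy)=(1.0000,0.0000)
member 2 (1-2): L=6.8518, (cx,cy)=(0.4876,-0.8731)
member 3 (1-3): L=6.3030, (cx,cy)=(1.0000,-0.0011)
member 4 (2-3): L=6.6689, (cx,cy)=(0.4442,0.8960)
solve A·x = −loads:
  F[0-1] = -1993.6638 N (compression)
  F[0-2] = -160.5265 N (compression)
  F[1-2] = -125.8384 N (compression)
  F[1-3] = -102.6933 N (compression)
  F[2-3] = -499.5740 N (compression)
  Rx@0 = +1053.5500 N
  Ry@0 = +1782.4714 N
  Ry@2 = +557.4586 N

-102.693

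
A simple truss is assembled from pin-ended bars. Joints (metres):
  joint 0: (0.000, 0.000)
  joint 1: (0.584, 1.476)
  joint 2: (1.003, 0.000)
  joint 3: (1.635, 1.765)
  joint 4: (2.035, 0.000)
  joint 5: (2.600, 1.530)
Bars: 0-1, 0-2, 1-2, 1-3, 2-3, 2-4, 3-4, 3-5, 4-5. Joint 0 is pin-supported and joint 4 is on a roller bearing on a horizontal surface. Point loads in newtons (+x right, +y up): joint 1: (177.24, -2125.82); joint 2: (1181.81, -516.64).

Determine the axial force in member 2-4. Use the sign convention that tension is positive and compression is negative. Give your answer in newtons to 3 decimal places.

N=6 nodes, M=9 members, R=3 reactions → 2N=12, M+R=12
member 0 (0-1): L=1.5873, (cx,cy)=(0.3679,0.9299)
member 1 (0-2): L=1.0030, (cx,cy)=(1.0000,0.0000)
member 2 (1-2): L=1.5343, (cx,cy)=(0.2731,-0.9620)
member 3 (1-3): L=1.0900, (cx,cy)=(0.9642,0.2651)
member 4 (2-3): L=1.8747, (cx,cy)=(0.3371,0.9415)
member 5 (2-4): L=1.0320, (cx,cy)=(1.0000,0.0000)
member 6 (3-4): L=1.8098, (cx,cy)=(0.2210,-0.9753)
member 7 (3-5): L=0.9932, (cx,cy)=(0.9716,-0.2366)
member 8 (4-5): L=1.6310, (cx,cy)=(0.3464,0.9381)
solve A·x = −loads:
  F[0-1] = -1773.6042 N (compression)
  F[0-2] = +2011.5808 N (tension)
  F[1-2] = -679.5826 N (compression)
  F[1-3] = -668.0972 N (compression)
  F[2-3] = +1243.1613 N (tension)
  F[2-4] = +225.1004 N (tension)
  F[3-4] = -1018.4433 N (compression)
  F[3-5] = -0.0000 N (compression)
  F[4-5] = +0.0000 N (tension)
  Rx@0 = -1359.0500 N
  Ry@0 = +1649.2045 N
  Ry@4 = +993.2555 N

225.100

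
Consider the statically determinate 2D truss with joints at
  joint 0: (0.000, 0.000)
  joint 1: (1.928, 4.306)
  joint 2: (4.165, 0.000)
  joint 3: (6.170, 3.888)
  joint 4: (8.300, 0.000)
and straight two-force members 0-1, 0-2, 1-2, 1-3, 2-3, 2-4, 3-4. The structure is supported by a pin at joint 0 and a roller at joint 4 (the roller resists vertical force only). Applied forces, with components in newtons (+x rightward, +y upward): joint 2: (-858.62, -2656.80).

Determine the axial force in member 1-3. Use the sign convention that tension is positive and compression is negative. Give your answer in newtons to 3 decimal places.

N=5 nodes, M=7 members, R=3 reactions → 2N=10, M+R=10
member 0 (0-1): L=4.7179, (cx,cy)=(0.4087,0.9127)
member 1 (0-2): L=4.1650, (cx,cy)=(1.0000,0.0000)
member 2 (1-2): L=4.8524, (cx,cy)=(0.4610,-0.8874)
member 3 (1-3): L=4.2625, (cx,cy)=(0.9952,-0.0981)
member 4 (2-3): L=4.3745, (cx,cy)=(0.4583,0.8888)
member 5 (2-4): L=4.1350, (cx,cy)=(1.0000,0.0000)
member 6 (3-4): L=4.4332, (cx,cy)=(0.4805,-0.8770)
solve A·x = −loads:
  F[0-1] = -1450.2181 N (compression)
  F[0-2] = -265.9823 N (compression)
  F[1-2] = +1641.3870 N (tension)
  F[1-3] = -1355.8666 N (compression)
  F[2-3] = +1350.4361 N (tension)
  F[2-4] = +730.3804 N (tension)
  F[3-4] = -1520.1584 N (compression)
  Rx@0 = +858.6200 N
  Ry@0 = +1323.5986 N
  Ry@4 = +1333.2014 N

-1355.867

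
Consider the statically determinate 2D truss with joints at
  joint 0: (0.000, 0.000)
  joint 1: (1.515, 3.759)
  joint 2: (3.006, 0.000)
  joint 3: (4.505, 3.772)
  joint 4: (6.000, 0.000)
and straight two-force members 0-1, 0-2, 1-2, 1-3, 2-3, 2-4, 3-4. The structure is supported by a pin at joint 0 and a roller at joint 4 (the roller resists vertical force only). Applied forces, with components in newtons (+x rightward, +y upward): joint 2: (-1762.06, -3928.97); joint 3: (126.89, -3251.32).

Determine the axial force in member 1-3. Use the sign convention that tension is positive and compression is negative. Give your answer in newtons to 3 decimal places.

-2148.181

N=5 nodes, M=7 members, R=3 reactions → 2N=10, M+R=10
member 0 (0-1): L=4.0528, (cx,cy)=(0.3738,0.9275)
member 1 (0-2): L=3.0060, (cx,cy)=(1.0000,0.0000)
member 2 (1-2): L=4.0439, (cx,cy)=(0.3687,-0.9295)
member 3 (1-3): L=2.9900, (cx,cy)=(1.0000,0.0043)
member 4 (2-3): L=4.0589, (cx,cy)=(0.3693,0.9293)
member 5 (2-4): L=2.9940, (cx,cy)=(1.0000,0.0000)
member 6 (3-4): L=4.0575, (cx,cy)=(0.3685,-0.9296)
solve A·x = −loads:
  F[0-1] = -2901.2342 N (compression)
  F[0-2] = -550.6472 N (compression)
  F[1-2] = +2884.8080 N (tension)
  F[1-3] = -2148.1807 N (compression)
  F[2-3] = +1342.2958 N (tension)
  F[2-4] = +1779.3294 N (tension)
  F[3-4] = -4829.1397 N (compression)
  Rx@0 = +1635.1700 N
  Ry@0 = +2690.9051 N
  Ry@4 = +4489.3849 N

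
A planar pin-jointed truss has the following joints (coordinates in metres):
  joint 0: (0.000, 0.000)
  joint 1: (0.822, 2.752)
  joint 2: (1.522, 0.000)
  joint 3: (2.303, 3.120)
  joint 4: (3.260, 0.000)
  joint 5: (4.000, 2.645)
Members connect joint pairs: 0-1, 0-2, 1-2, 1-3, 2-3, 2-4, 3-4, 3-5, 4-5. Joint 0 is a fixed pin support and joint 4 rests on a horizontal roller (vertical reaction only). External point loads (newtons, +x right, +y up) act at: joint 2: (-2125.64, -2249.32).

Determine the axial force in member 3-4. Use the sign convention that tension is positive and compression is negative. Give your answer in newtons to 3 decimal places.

N=6 nodes, M=9 members, R=3 reactions → 2N=12, M+R=12
member 0 (0-1): L=2.8721, (cx,cy)=(0.2862,0.9582)
member 1 (0-2): L=1.5220, (cx,cy)=(1.0000,0.0000)
member 2 (1-2): L=2.8396, (cx,cy)=(0.2465,-0.9691)
member 3 (1-3): L=1.5260, (cx,cy)=(0.9705,0.2411)
member 4 (2-3): L=3.2163, (cx,cy)=(0.2428,0.9701)
member 5 (2-4): L=1.7380, (cx,cy)=(1.0000,0.0000)
member 6 (3-4): L=3.2635, (cx,cy)=(0.2932,-0.9560)
member 7 (3-5): L=1.7622, (cx,cy)=(0.9630,-0.2695)
member 8 (4-5): L=2.7466, (cx,cy)=(0.2694,0.9630)
solve A·x = −loads:
  F[0-1] = -1251.5281 N (compression)
  F[0-2] = -1767.4555 N (compression)
  F[1-2] = +1077.4288 N (tension)
  F[1-3] = -642.7511 N (compression)
  F[2-3] = +1242.3242 N (tension)
  F[2-4] = +322.1111 N (tension)
  F[3-4] = -1098.4330 N (compression)
  F[3-5] = +0.0000 N (tension)
  F[4-5] = -0.0000 N (compression)
  Rx@0 = +2125.6400 N
  Ry@0 = +1199.1773 N
  Ry@4 = +1050.1427 N

-1098.433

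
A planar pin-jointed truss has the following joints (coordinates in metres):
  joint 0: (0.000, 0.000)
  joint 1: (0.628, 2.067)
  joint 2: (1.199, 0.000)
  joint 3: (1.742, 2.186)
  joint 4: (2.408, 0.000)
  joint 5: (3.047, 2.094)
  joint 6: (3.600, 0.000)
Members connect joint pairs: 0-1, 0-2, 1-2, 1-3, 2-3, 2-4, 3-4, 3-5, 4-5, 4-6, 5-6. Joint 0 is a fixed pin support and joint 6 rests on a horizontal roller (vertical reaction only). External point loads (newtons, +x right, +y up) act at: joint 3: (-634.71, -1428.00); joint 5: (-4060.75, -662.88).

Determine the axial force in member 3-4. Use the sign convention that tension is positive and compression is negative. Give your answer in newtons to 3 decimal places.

2473.147

N=7 nodes, M=11 members, R=3 reactions → 2N=14, M+R=14
member 0 (0-1): L=2.1603, (cx,cy)=(0.2907,0.9568)
member 1 (0-2): L=1.1990, (cx,cy)=(1.0000,0.0000)
member 2 (1-2): L=2.1444, (cx,cy)=(0.2663,-0.9639)
member 3 (1-3): L=1.1203, (cx,cy)=(0.9943,0.1062)
member 4 (2-3): L=2.2524, (cx,cy)=(0.2411,0.9705)
member 5 (2-4): L=1.2090, (cx,cy)=(1.0000,0.0000)
member 6 (3-4): L=2.2852, (cx,cy)=(0.2914,-0.9566)
member 7 (3-5): L=1.3082, (cx,cy)=(0.9975,-0.0703)
member 8 (4-5): L=2.1893, (cx,cy)=(0.2919,0.9565)
member 9 (4-6): L=1.1920, (cx,cy)=(1.0000,0.0000)
member 10 (5-6): L=2.1658, (cx,cy)=(0.2553,-0.9669)
solve A·x = −loads:
  F[0-1] = -3748.1116 N (compression)
  F[0-2] = -3605.8799 N (compression)
  F[1-2] = +3496.6326 N (tension)
  F[1-3] = -2032.1338 N (compression)
  F[2-3] = -3472.8201 N (compression)
  F[2-4] = -1837.6195 N (compression)
  F[3-4] = +2473.1466 N (tension)
  F[3-5] = -2951.2114 N (compression)
  F[4-5] = -2473.4858 N (compression)
  F[4-6] = -394.9078 N (compression)
  F[5-6] = +1546.6317 N (tension)
  Rx@0 = +4695.4600 N
  Ry@0 = +3586.2453 N
  Ry@6 = -1495.3653 N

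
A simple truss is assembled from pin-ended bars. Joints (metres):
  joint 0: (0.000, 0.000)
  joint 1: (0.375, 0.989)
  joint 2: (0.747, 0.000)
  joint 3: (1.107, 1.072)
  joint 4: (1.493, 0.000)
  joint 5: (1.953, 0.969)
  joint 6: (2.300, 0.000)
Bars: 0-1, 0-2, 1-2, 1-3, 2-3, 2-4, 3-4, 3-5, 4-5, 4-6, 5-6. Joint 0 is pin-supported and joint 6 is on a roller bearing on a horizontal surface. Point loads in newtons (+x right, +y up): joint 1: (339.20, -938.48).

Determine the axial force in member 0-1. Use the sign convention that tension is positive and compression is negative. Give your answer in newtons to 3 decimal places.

-684.046

N=7 nodes, M=11 members, R=3 reactions → 2N=14, M+R=14
member 0 (0-1): L=1.0577, (cx,cy)=(0.3545,0.9350)
member 1 (0-2): L=0.7470, (cx,cy)=(1.0000,0.0000)
member 2 (1-2): L=1.0566, (cx,cy)=(0.3521,-0.9360)
member 3 (1-3): L=0.7367, (cx,cy)=(0.9936,0.1127)
member 4 (2-3): L=1.1308, (cx,cy)=(0.3183,0.9480)
member 5 (2-4): L=0.7460, (cx,cy)=(1.0000,0.0000)
member 6 (3-4): L=1.1394, (cx,cy)=(0.3388,-0.9409)
member 7 (3-5): L=0.8522, (cx,cy)=(0.9927,-0.1209)
member 8 (4-5): L=1.0726, (cx,cy)=(0.4288,0.9034)
member 9 (4-6): L=0.8070, (cx,cy)=(1.0000,0.0000)
member 10 (5-6): L=1.0293, (cx,cy)=(0.3371,-0.9415)
solve A·x = −loads:
  F[0-1] = -684.0461 N (compression)
  F[0-2] = +581.7218 N (tension)
  F[1-2] = -373.8397 N (compression)
  F[1-3] = -452.9933 N (compression)
  F[2-3] = +369.1095 N (tension)
  F[2-4] = +332.6033 N (tension)
  F[3-4] = -287.2048 N (compression)
  F[3-5] = -237.0411 N (compression)
  F[4-5] = +299.1232 N (tension)
  F[4-6] = +107.0253 N (tension)
  F[5-6] = -317.4541 N (compression)
  Rx@0 = -339.2000 N
  Ry@0 = +639.6110 N
  Ry@6 = +298.8690 N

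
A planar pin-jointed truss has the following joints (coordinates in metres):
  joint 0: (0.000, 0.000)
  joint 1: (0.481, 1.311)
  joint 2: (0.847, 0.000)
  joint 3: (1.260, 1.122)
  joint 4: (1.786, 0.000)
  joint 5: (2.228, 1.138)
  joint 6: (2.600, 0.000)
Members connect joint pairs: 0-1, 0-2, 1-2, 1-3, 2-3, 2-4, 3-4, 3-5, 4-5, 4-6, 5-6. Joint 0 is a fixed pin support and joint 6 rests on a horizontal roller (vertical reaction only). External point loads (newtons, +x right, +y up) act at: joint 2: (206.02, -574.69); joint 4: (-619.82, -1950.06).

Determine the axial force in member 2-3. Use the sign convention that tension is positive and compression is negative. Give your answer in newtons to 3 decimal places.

-629.876

N=7 nodes, M=11 members, R=3 reactions → 2N=14, M+R=14
member 0 (0-1): L=1.3965, (cx,cy)=(0.3444,0.9388)
member 1 (0-2): L=0.8470, (cx,cy)=(1.0000,0.0000)
member 2 (1-2): L=1.3611, (cx,cy)=(0.2689,-0.9632)
member 3 (1-3): L=0.8016, (cx,cy)=(0.9718,-0.2358)
member 4 (2-3): L=1.1956, (cx,cy)=(0.3454,0.9384)
member 5 (2-4): L=0.9390, (cx,cy)=(1.0000,0.0000)
member 6 (3-4): L=1.2392, (cx,cy)=(0.4245,-0.9054)
member 7 (3-5): L=0.9681, (cx,cy)=(0.9999,0.0165)
member 8 (4-5): L=1.2208, (cx,cy)=(0.3621,0.9322)
member 9 (4-6): L=0.8140, (cx,cy)=(1.0000,0.0000)
member 10 (5-6): L=1.1973, (cx,cy)=(0.3107,-0.9505)
solve A·x = −loads:
  F[0-1] = -1063.0434 N (compression)
  F[0-2] = -47.6411 N (compression)
  F[1-2] = +1210.3708 N (tension)
  F[1-3] = -711.6852 N (compression)
  F[2-3] = -629.8758 N (compression)
  F[2-4] = +289.3810 N (tension)
  F[3-4] = +447.4457 N (tension)
  F[3-5] = -1099.2808 N (compression)
  F[4-5] = +1657.3633 N (tension)
  F[4-6] = +499.0807 N (tension)
  F[5-6] = -1606.2597 N (compression)
  Rx@0 = +413.8000 N
  Ry@0 = +997.9925 N
  Ry@6 = +1526.7575 N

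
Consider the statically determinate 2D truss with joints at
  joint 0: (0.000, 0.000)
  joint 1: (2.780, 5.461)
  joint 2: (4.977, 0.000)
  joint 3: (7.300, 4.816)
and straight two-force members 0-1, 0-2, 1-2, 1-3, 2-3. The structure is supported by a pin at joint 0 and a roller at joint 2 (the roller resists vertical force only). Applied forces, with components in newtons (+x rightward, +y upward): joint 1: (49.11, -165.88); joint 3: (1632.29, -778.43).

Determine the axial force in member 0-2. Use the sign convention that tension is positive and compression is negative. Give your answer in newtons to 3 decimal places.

702.226

N=4 nodes, M=5 members, R=3 reactions → 2N=8, M+R=8
member 0 (0-1): L=6.1279, (cx,cy)=(0.4537,0.8912)
member 1 (0-2): L=4.9770, (cx,cy)=(1.0000,0.0000)
member 2 (1-2): L=5.8864, (cx,cy)=(0.3732,-0.9277)
member 3 (1-3): L=4.5658, (cx,cy)=(0.9900,-0.1413)
member 4 (2-3): L=5.3470, (cx,cy)=(0.4345,0.9007)
solve A·x = −loads:
  F[0-1] = +2158.3679 N (tension)
  F[0-2] = +702.2258 N (tension)
  F[1-2] = -2541.0382 N (compression)
  F[1-3] = +1897.4985 N (tension)
  F[2-3] = -566.6444 N (compression)
  Rx@0 = -1681.4000 N
  Ry@0 = -1923.4786 N
  Ry@2 = +2867.7886 N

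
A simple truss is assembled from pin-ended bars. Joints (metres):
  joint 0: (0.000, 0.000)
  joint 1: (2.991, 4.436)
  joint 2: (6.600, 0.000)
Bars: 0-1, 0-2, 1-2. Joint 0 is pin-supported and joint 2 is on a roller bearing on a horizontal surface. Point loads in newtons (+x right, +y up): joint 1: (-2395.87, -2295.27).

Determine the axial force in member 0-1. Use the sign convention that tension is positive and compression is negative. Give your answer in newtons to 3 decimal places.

-3455.905

N=3 nodes, M=3 members, R=3 reactions → 2N=6, M+R=6
member 0 (0-1): L=5.3502, (cx,cy)=(0.5590,0.8291)
member 1 (0-2): L=6.6000, (cx,cy)=(1.0000,0.0000)
member 2 (1-2): L=5.7187, (cx,cy)=(0.6311,-0.7757)
solve A·x = −loads:
  F[0-1] = -3455.9051 N (compression)
  F[0-2] = -463.8496 N (compression)
  F[1-2] = +734.9942 N (tension)
  Rx@0 = +2395.8700 N
  Ry@0 = +2865.4104 N
  Ry@2 = -570.1404 N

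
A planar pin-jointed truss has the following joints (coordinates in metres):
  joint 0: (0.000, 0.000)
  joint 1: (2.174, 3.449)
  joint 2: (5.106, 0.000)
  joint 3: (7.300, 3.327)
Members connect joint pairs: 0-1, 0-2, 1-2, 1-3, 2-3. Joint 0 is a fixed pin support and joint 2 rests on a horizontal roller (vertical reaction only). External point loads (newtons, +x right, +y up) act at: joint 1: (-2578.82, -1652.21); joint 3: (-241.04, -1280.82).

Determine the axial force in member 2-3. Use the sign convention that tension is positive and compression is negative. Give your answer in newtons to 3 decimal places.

N=4 nodes, M=5 members, R=3 reactions → 2N=8, M+R=8
member 0 (0-1): L=4.0770, (cx,cy)=(0.5332,0.8460)
member 1 (0-2): L=5.1060, (cx,cy)=(1.0000,0.0000)
member 2 (1-2): L=4.5268, (cx,cy)=(0.6477,-0.7619)
member 3 (1-3): L=5.1275, (cx,cy)=(0.9997,-0.0238)
member 4 (2-3): L=3.9853, (cx,cy)=(0.5505,0.8348)
solve A·x = −loads:
  F[0-1] = -2715.6934 N (compression)
  F[0-2] = -1371.7544 N (compression)
  F[1-2] = +828.2331 N (tension)
  F[1-3] = +594.4416 N (tension)
  F[2-3] = -1517.3058 N (compression)
  Rx@0 = +2819.8600 N
  Ry@0 = +2297.3856 N
  Ry@2 = +635.6444 N

-1517.306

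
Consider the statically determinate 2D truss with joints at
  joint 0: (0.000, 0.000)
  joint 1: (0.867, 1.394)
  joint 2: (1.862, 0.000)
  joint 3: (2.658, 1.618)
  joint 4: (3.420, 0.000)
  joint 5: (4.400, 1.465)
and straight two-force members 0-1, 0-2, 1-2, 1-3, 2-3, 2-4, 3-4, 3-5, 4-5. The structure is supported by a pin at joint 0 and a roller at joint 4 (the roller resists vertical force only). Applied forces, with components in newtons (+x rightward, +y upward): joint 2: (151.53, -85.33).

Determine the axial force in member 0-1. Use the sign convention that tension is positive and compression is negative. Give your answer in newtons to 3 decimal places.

-45.778

N=6 nodes, M=9 members, R=3 reactions → 2N=12, M+R=12
member 0 (0-1): L=1.6416, (cx,cy)=(0.5281,0.8492)
member 1 (0-2): L=1.8620, (cx,cy)=(1.0000,0.0000)
member 2 (1-2): L=1.7127, (cx,cy)=(0.5810,-0.8139)
member 3 (1-3): L=1.8050, (cx,cy)=(0.9923,0.1241)
member 4 (2-3): L=1.8032, (cx,cy)=(0.4414,0.8973)
member 5 (2-4): L=1.5580, (cx,cy)=(1.0000,0.0000)
member 6 (3-4): L=1.7885, (cx,cy)=(0.4261,-0.9047)
member 7 (3-5): L=1.7487, (cx,cy)=(0.9962,-0.0875)
member 8 (4-5): L=1.7626, (cx,cy)=(0.5560,0.8312)
solve A·x = −loads:
  F[0-1] = -45.7777 N (compression)
  F[0-2] = +175.7068 N (tension)
  F[1-2] = +40.4344 N (tension)
  F[1-3] = -48.0390 N (compression)
  F[2-3] = +58.4193 N (tension)
  F[2-4] = +21.8792 N (tension)
  F[3-4] = -51.3517 N (compression)
  F[3-5] = -0.0000 N (compression)
  F[4-5] = +0.0000 N (tension)
  Rx@0 = -151.5300 N
  Ry@0 = +38.8726 N
  Ry@4 = +46.4574 N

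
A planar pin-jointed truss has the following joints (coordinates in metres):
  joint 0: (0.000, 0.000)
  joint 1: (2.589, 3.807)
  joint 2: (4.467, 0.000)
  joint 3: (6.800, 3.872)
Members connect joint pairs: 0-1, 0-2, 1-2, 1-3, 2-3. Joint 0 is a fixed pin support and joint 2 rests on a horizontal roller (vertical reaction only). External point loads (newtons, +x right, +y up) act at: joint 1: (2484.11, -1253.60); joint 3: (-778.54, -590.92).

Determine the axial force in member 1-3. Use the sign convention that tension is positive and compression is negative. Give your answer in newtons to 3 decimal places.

-426.509

N=4 nodes, M=5 members, R=3 reactions → 2N=8, M+R=8
member 0 (0-1): L=4.6039, (cx,cy)=(0.5623,0.8269)
member 1 (0-2): L=4.4670, (cx,cy)=(1.0000,0.0000)
member 2 (1-2): L=4.2450, (cx,cy)=(0.4424,-0.8968)
member 3 (1-3): L=4.2115, (cx,cy)=(0.9999,0.0154)
member 4 (2-3): L=4.5205, (cx,cy)=(0.5161,0.8565)
solve A·x = −loads:
  F[0-1] = +1480.0196 N (tension)
  F[0-2] = +873.2874 N (tension)
  F[1-2] = -2769.8114 N (compression)
  F[1-3] = -426.5095 N (compression)
  F[2-3] = -682.2106 N (compression)
  Rx@0 = -1705.5700 N
  Ry@0 = -1223.8315 N
  Ry@2 = +3068.3515 N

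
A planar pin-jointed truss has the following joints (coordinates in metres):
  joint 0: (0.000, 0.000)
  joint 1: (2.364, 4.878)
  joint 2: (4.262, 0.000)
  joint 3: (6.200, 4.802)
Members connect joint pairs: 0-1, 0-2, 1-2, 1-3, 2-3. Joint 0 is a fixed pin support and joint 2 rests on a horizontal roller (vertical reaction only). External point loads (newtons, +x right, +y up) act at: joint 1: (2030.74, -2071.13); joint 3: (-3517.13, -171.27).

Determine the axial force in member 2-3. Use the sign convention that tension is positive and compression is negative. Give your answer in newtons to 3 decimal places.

N=4 nodes, M=5 members, R=3 reactions → 2N=8, M+R=8
member 0 (0-1): L=5.4206, (cx,cy)=(0.4361,0.8999)
member 1 (0-2): L=4.2620, (cx,cy)=(1.0000,0.0000)
member 2 (1-2): L=5.2342, (cx,cy)=(0.3626,-0.9319)
member 3 (1-3): L=3.8368, (cx,cy)=(0.9998,-0.0198)
member 4 (2-3): L=5.1783, (cx,cy)=(0.3743,0.9273)
solve A·x = −loads:
  F[0-1] = -2759.1765 N (compression)
  F[0-2] = -283.0840 N (compression)
  F[1-2] = +514.6307 N (tension)
  F[1-3] = -3421.3286 N (compression)
  F[2-3] = -257.7744 N (compression)
  Rx@0 = +1486.3900 N
  Ry@0 = +2482.9639 N
  Ry@2 = -240.5639 N

-257.774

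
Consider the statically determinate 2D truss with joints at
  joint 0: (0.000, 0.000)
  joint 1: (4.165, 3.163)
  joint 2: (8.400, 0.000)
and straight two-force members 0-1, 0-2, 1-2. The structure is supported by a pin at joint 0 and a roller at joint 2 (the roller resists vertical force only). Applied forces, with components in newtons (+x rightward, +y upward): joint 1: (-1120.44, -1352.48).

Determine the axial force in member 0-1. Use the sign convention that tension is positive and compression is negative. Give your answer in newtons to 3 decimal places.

N=3 nodes, M=3 members, R=3 reactions → 2N=6, M+R=6
member 0 (0-1): L=5.2299, (cx,cy)=(0.7964,0.6048)
member 1 (0-2): L=8.4000, (cx,cy)=(1.0000,0.0000)
member 2 (1-2): L=5.2858, (cx,cy)=(0.8012,-0.5984)
solve A·x = −loads:
  F[0-1] = -1825.0468 N (compression)
  F[0-2] = +332.9967 N (tension)
  F[1-2] = -415.6216 N (compression)
  Rx@0 = +1120.4400 N
  Ry@0 = +1103.7743 N
  Ry@2 = +248.7057 N

-1825.047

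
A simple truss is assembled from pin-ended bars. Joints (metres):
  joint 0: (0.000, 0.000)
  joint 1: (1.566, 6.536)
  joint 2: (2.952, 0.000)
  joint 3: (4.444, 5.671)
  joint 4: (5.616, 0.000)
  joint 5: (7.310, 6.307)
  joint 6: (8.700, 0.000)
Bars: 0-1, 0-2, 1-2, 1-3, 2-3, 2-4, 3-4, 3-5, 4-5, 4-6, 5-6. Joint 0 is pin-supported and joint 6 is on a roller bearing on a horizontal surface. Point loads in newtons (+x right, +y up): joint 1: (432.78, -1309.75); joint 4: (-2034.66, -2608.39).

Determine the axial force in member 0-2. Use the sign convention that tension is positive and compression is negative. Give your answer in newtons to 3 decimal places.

N=7 nodes, M=11 members, R=3 reactions → 2N=14, M+R=14
member 0 (0-1): L=6.7210, (cx,cy)=(0.2330,0.9725)
member 1 (0-2): L=2.9520, (cx,cy)=(1.0000,0.0000)
member 2 (1-2): L=6.6813, (cx,cy)=(0.2074,-0.9782)
member 3 (1-3): L=3.0052, (cx,cy)=(0.9577,-0.2878)
member 4 (2-3): L=5.8640, (cx,cy)=(0.2544,0.9671)
member 5 (2-4): L=2.6640, (cx,cy)=(1.0000,0.0000)
member 6 (3-4): L=5.7908, (cx,cy)=(0.2024,-0.9793)
member 7 (3-5): L=2.9357, (cx,cy)=(0.9763,0.2166)
member 8 (4-5): L=6.5305, (cx,cy)=(0.2594,0.9658)
member 9 (4-6): L=3.0840, (cx,cy)=(1.0000,0.0000)
member 10 (5-6): L=6.4584, (cx,cy)=(0.2152,-0.9766)
solve A·x = −loads:
  F[0-1] = -1720.8563 N (compression)
  F[0-2] = -1200.9178 N (compression)
  F[1-2] = +670.7382 N (tension)
  F[1-3] = -1015.8746 N (compression)
  F[2-3] = -678.4763 N (compression)
  F[2-4] = -889.1498 N (compression)
  F[3-4] = +106.9495 N (tension)
  F[3-5] = -1195.5485 N (compression)
  F[4-5] = +2592.3892 N (tension)
  F[4-6] = +494.6980 N (tension)
  F[5-6] = -2298.5148 N (compression)
  Rx@0 = +1601.8800 N
  Ry@0 = +1673.4921 N
  Ry@6 = +2244.6479 N

-1200.918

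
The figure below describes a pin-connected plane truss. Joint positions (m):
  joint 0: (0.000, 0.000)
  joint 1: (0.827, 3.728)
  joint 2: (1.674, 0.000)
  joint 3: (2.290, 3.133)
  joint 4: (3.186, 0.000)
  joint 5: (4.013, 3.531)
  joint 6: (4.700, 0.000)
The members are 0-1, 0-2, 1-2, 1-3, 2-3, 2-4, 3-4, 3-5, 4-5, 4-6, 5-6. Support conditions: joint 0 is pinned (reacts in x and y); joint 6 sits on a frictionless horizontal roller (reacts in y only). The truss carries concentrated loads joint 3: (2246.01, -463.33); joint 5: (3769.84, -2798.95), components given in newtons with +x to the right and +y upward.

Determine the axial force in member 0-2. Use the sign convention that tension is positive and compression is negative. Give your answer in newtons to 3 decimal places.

N=7 nodes, M=11 members, R=3 reactions → 2N=14, M+R=14
member 0 (0-1): L=3.8186, (cx,cy)=(0.2166,0.9763)
member 1 (0-2): L=1.6740, (cx,cy)=(1.0000,0.0000)
member 2 (1-2): L=3.8230, (cx,cy)=(0.2216,-0.9751)
member 3 (1-3): L=1.5794, (cx,cy)=(0.9263,-0.3767)
member 4 (2-3): L=3.1930, (cx,cy)=(0.1929,0.9812)
member 5 (2-4): L=1.5120, (cx,cy)=(1.0000,0.0000)
member 6 (3-4): L=3.2586, (cx,cy)=(0.2750,-0.9615)
member 7 (3-5): L=1.7684, (cx,cy)=(0.9743,0.2251)
member 8 (4-5): L=3.6266, (cx,cy)=(0.2280,0.9737)
member 9 (4-6): L=1.5140, (cx,cy)=(1.0000,0.0000)
member 10 (5-6): L=3.5972, (cx,cy)=(0.1910,-0.9816)
solve A·x = −loads:
  F[0-1] = +3772.1955 N (tension)
  F[0-2] = +5198.9057 N (tension)
  F[1-2] = -4536.4134 N (compression)
  F[1-3] = +1966.9211 N (tension)
  F[2-3] = +4508.3704 N (tension)
  F[2-4] = +3324.0801 N (tension)
  F[3-4] = -3944.5414 N (compression)
  F[3-5] = +1570.6657 N (tension)
  F[4-5] = +3895.1268 N (tension)
  F[4-6] = +1351.2265 N (tension)
  F[5-6] = -7075.1783 N (compression)
  Rx@0 = -6015.8500 N
  Ry@0 = -3682.6703 N
  Ry@6 = +6944.9503 N

5198.906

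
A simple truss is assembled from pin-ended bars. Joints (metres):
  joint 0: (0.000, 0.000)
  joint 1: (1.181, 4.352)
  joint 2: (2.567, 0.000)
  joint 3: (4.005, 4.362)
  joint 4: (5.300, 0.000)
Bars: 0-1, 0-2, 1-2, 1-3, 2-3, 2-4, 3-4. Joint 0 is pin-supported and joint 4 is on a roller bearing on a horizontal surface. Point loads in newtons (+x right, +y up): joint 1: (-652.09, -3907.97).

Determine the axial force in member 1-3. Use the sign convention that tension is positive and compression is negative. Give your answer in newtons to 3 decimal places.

N=5 nodes, M=7 members, R=3 reactions → 2N=10, M+R=10
member 0 (0-1): L=4.5094, (cx,cy)=(0.2619,0.9651)
member 1 (0-2): L=2.5670, (cx,cy)=(1.0000,0.0000)
member 2 (1-2): L=4.5674, (cx,cy)=(0.3035,-0.9528)
member 3 (1-3): L=2.8240, (cx,cy)=(1.0000,0.0035)
member 4 (2-3): L=4.5929, (cx,cy)=(0.3131,0.9497)
member 5 (2-4): L=2.7330, (cx,cy)=(1.0000,0.0000)
member 6 (3-4): L=4.5502, (cx,cy)=(0.2846,-0.9586)
solve A·x = −loads:
  F[0-1] = -3701.8177 N (compression)
  F[0-2] = +317.4069 N (tension)
  F[1-2] = -352.7400 N (compression)
  F[1-3] = -210.3669 N (compression)
  F[2-3] = +353.8995 N (tension)
  F[2-4] = +99.5629 N (tension)
  F[3-4] = -349.8289 N (compression)
  Rx@0 = +652.0900 N
  Ry@0 = +3572.6083 N
  Ry@4 = +335.3617 N

-210.367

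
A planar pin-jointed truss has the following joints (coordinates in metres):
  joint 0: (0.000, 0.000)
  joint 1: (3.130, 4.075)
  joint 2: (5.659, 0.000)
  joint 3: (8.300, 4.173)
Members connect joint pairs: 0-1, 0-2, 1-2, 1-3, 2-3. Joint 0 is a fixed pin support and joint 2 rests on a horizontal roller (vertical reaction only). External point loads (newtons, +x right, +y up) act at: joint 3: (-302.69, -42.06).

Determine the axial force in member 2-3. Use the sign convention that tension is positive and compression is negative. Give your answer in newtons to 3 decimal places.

-43.507

N=4 nodes, M=5 members, R=3 reactions → 2N=8, M+R=8
member 0 (0-1): L=5.1383, (cx,cy)=(0.6091,0.7931)
member 1 (0-2): L=5.6590, (cx,cy)=(1.0000,0.0000)
member 2 (1-2): L=4.7960, (cx,cy)=(0.5273,-0.8497)
member 3 (1-3): L=5.1709, (cx,cy)=(0.9998,0.0190)
member 4 (2-3): L=4.9385, (cx,cy)=(0.5348,0.8450)
solve A·x = −loads:
  F[0-1] = -256.6994 N (compression)
  F[0-2] = -146.3225 N (compression)
  F[1-2] = +233.3624 N (tension)
  F[1-3] = -279.4735 N (compression)
  F[2-3] = -43.5073 N (compression)
  Rx@0 = +302.6900 N
  Ry@0 = +203.5775 N
  Ry@2 = -161.5175 N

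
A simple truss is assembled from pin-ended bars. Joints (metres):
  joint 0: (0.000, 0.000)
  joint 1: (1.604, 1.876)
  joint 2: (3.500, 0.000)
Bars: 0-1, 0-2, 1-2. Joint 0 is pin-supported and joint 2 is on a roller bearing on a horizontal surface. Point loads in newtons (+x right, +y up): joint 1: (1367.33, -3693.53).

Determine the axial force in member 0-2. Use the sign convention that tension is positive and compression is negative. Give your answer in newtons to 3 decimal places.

N=3 nodes, M=3 members, R=3 reactions → 2N=6, M+R=6
member 0 (0-1): L=2.4682, (cx,cy)=(0.6499,0.7601)
member 1 (0-2): L=3.5000, (cx,cy)=(1.0000,0.0000)
member 2 (1-2): L=2.6672, (cx,cy)=(0.7108,-0.7033)
solve A·x = −loads:
  F[0-1] = -1668.2294 N (compression)
  F[0-2] = +2451.4400 N (tension)
  F[1-2] = -3448.6230 N (compression)
  Rx@0 = -1367.3300 N
  Ry@0 = +1267.9491 N
  Ry@2 = +2425.5809 N

2451.440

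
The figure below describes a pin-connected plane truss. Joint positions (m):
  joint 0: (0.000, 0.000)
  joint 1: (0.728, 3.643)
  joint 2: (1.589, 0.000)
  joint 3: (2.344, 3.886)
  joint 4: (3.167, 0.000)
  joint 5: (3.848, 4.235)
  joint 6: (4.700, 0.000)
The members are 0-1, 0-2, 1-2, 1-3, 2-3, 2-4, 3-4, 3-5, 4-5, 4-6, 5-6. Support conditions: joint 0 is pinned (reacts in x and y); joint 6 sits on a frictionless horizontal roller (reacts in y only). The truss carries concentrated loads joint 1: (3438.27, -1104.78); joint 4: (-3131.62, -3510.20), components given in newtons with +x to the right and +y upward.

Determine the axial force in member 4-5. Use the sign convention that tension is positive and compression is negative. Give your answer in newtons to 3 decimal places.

N=7 nodes, M=11 members, R=3 reactions → 2N=14, M+R=14
member 0 (0-1): L=3.7150, (cx,cy)=(0.1960,0.9806)
member 1 (0-2): L=1.5890, (cx,cy)=(1.0000,0.0000)
member 2 (1-2): L=3.7434, (cx,cy)=(0.2300,-0.9732)
member 3 (1-3): L=1.6342, (cx,cy)=(0.9889,0.1487)
member 4 (2-3): L=3.9587, (cx,cy)=(0.1907,0.9816)
member 5 (2-4): L=1.5780, (cx,cy)=(1.0000,0.0000)
member 6 (3-4): L=3.9722, (cx,cy)=(0.2072,-0.9783)
member 7 (3-5): L=1.5440, (cx,cy)=(0.9741,0.2260)
member 8 (4-5): L=4.2894, (cx,cy)=(0.1588,0.9873)
member 9 (4-6): L=1.5330, (cx,cy)=(1.0000,0.0000)
member 10 (5-6): L=4.3199, (cx,cy)=(0.1972,-0.9804)
solve A·x = −loads:
  F[0-1] = +598.0407 N (tension)
  F[0-2] = +189.4574 N (tension)
  F[1-2] = -2173.7188 N (compression)
  F[1-3] = -2852.8233 N (compression)
  F[2-3] = +2154.9956 N (tension)
  F[2-4] = -721.5159 N (compression)
  F[3-4] = -2192.6460 N (compression)
  F[3-5] = -2007.7752 N (compression)
  F[4-5] = +5727.9161 N (tension)
  F[4-6] = +1046.4261 N (tension)
  F[5-6] = -5305.6420 N (compression)
  Rx@0 = -306.6500 N
  Ry@0 = -586.4457 N
  Ry@6 = +5201.4257 N

5727.916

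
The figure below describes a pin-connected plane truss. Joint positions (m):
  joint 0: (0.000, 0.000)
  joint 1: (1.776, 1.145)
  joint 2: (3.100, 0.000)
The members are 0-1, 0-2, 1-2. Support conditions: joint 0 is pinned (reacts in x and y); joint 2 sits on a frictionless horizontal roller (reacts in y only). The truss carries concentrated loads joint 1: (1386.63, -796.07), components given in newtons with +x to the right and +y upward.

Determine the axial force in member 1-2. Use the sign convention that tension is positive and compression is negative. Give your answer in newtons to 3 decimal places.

-1480.189

N=3 nodes, M=3 members, R=3 reactions → 2N=6, M+R=6
member 0 (0-1): L=2.1131, (cx,cy)=(0.8405,0.5419)
member 1 (0-2): L=3.1000, (cx,cy)=(1.0000,0.0000)
member 2 (1-2): L=1.7504, (cx,cy)=(0.7564,-0.6541)
solve A·x = −loads:
  F[0-1] = +317.7212 N (tension)
  F[0-2] = +1119.5947 N (tension)
  F[1-2] = -1480.1895 N (compression)
  Rx@0 = -1386.6300 N
  Ry@0 = -172.1596 N
  Ry@2 = +968.2296 N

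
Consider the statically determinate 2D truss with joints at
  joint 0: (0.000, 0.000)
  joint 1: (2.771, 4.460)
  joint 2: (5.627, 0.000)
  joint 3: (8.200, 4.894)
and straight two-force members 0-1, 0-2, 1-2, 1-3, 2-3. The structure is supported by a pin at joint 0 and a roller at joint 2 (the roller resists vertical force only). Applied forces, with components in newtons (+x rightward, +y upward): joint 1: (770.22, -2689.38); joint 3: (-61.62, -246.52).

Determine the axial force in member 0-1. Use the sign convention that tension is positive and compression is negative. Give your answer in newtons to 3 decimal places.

N=4 nodes, M=5 members, R=3 reactions → 2N=8, M+R=8
member 0 (0-1): L=5.2507, (cx,cy)=(0.5277,0.8494)
member 1 (0-2): L=5.6270, (cx,cy)=(1.0000,0.0000)
member 2 (1-2): L=5.2961, (cx,cy)=(0.5393,-0.8421)
member 3 (1-3): L=5.4463, (cx,cy)=(0.9968,0.0797)
member 4 (2-3): L=5.5292, (cx,cy)=(0.4654,0.8851)
solve A·x = −loads:
  F[0-1] = -818.6766 N (compression)
  F[0-2] = +1140.6462 N (tension)
  F[1-2] = -2361.0446 N (compression)
  F[1-3] = +71.1960 N (tension)
  F[2-3] = -284.9237 N (compression)
  Rx@0 = -708.6000 N
  Ry@0 = +695.3902 N
  Ry@2 = +2240.5098 N

-818.677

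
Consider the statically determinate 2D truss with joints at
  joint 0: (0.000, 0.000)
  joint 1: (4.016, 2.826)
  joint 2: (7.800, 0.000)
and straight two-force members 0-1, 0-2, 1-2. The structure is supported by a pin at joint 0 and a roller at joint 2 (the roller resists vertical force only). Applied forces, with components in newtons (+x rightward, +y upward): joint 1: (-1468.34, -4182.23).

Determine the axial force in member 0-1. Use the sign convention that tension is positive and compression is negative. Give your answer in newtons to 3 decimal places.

-4450.014

N=3 nodes, M=3 members, R=3 reactions → 2N=6, M+R=6
member 0 (0-1): L=4.9107, (cx,cy)=(0.8178,0.5755)
member 1 (0-2): L=7.8000, (cx,cy)=(1.0000,0.0000)
member 2 (1-2): L=4.7228, (cx,cy)=(0.8012,-0.5984)
solve A·x = −loads:
  F[0-1] = -4450.0136 N (compression)
  F[0-2] = +2170.9413 N (tension)
  F[1-2] = -2709.5515 N (compression)
  Rx@0 = +1468.3400 N
  Ry@0 = +2560.9086 N
  Ry@2 = +1621.3214 N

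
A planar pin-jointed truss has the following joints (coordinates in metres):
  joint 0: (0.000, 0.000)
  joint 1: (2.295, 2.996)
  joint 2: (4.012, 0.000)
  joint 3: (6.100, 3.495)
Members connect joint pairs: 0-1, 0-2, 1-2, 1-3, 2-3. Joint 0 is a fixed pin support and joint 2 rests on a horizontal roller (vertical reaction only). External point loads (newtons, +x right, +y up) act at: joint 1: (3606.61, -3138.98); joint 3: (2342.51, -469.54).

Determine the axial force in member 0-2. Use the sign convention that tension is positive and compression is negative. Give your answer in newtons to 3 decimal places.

N=4 nodes, M=5 members, R=3 reactions → 2N=8, M+R=8
member 0 (0-1): L=3.7740, (cx,cy)=(0.6081,0.7939)
member 1 (0-2): L=4.0120, (cx,cy)=(1.0000,0.0000)
member 2 (1-2): L=3.4531, (cx,cy)=(0.4972,-0.8676)
member 3 (1-3): L=3.8376, (cx,cy)=(0.9915,0.1300)
member 4 (2-3): L=4.0712, (cx,cy)=(0.5129,0.8585)
solve A·x = −loads:
  F[0-1] = +4578.8125 N (tension)
  F[0-2] = +3164.7036 N (tension)
  F[1-2] = -7377.2645 N (compression)
  F[1-3] = +2870.3735 N (tension)
  F[2-3] = -981.7204 N (compression)
  Rx@0 = -5949.1200 N
  Ry@0 = -3634.9070 N
  Ry@2 = +7243.4270 N

3164.704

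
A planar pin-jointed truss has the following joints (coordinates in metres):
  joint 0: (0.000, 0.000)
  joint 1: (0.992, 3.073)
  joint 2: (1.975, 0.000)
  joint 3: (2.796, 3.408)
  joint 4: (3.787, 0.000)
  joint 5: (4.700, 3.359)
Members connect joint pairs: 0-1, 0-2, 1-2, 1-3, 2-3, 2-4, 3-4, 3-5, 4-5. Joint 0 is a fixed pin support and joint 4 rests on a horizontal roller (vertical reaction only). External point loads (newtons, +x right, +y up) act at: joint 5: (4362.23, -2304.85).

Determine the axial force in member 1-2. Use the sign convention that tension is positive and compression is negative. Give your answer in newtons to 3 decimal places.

N=6 nodes, M=9 members, R=3 reactions → 2N=12, M+R=12
member 0 (0-1): L=3.2291, (cx,cy)=(0.3072,0.9516)
member 1 (0-2): L=1.9750, (cx,cy)=(1.0000,0.0000)
member 2 (1-2): L=3.2264, (cx,cy)=(0.3047,-0.9525)
member 3 (1-3): L=1.8348, (cx,cy)=(0.9832,0.1826)
member 4 (2-3): L=3.5055, (cx,cy)=(0.2342,0.9722)
member 5 (2-4): L=1.8120, (cx,cy)=(1.0000,0.0000)
member 6 (3-4): L=3.5492, (cx,cy)=(0.2792,-0.9602)
member 7 (3-5): L=1.9046, (cx,cy)=(0.9997,-0.0257)
member 8 (4-5): L=3.4809, (cx,cy)=(0.2623,0.9650)
solve A·x = −loads:
  F[0-1] = +4649.7306 N (tension)
  F[0-2] = +2933.8242 N (tension)
  F[1-2] = -4122.3951 N (compression)
  F[1-3] = +2730.2864 N (tension)
  F[2-3] = +4038.7291 N (tension)
  F[2-4] = +731.9505 N (tension)
  F[3-4] = -4740.9462 N (compression)
  F[3-5] = +4955.6911 N (tension)
  F[4-5] = -2256.3535 N (compression)
  Rx@0 = -4362.2300 N
  Ry@0 = -4424.8901 N
  Ry@4 = +6729.7401 N

-4122.395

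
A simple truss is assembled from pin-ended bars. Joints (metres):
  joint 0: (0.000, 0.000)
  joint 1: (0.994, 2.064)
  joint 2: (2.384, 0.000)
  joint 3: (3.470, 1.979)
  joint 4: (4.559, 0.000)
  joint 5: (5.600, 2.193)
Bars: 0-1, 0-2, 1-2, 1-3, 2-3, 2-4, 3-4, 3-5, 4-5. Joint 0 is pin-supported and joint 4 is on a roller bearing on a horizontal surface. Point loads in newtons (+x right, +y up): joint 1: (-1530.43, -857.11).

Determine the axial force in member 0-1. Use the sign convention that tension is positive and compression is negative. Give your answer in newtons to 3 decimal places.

-1512.943

N=6 nodes, M=9 members, R=3 reactions → 2N=12, M+R=12
member 0 (0-1): L=2.2909, (cx,cy)=(0.4339,0.9010)
member 1 (0-2): L=2.3840, (cx,cy)=(1.0000,0.0000)
member 2 (1-2): L=2.4884, (cx,cy)=(0.5586,-0.8294)
member 3 (1-3): L=2.4775, (cx,cy)=(0.9994,-0.0343)
member 4 (2-3): L=2.2574, (cx,cy)=(0.4811,0.8767)
member 5 (2-4): L=2.1750, (cx,cy)=(1.0000,0.0000)
member 6 (3-4): L=2.2588, (cx,cy)=(0.4821,-0.8761)
member 7 (3-5): L=2.1407, (cx,cy)=(0.9950,0.1000)
member 8 (4-5): L=2.4275, (cx,cy)=(0.4288,0.9034)
solve A·x = −loads:
  F[0-1] = -1512.9432 N (compression)
  F[0-2] = -873.9725 N (compression)
  F[1-2] = +587.4521 N (tension)
  F[1-3] = +546.1497 N (tension)
  F[2-3] = -555.8041 N (compression)
  F[2-4] = -278.4390 N (compression)
  F[3-4] = +577.5476 N (tension)
  F[3-5] = -0.0000 N (compression)
  F[4-5] = -0.0000 N (compression)
  Rx@0 = +1530.4300 N
  Ry@0 = +1363.1070 N
  Ry@4 = -505.9970 N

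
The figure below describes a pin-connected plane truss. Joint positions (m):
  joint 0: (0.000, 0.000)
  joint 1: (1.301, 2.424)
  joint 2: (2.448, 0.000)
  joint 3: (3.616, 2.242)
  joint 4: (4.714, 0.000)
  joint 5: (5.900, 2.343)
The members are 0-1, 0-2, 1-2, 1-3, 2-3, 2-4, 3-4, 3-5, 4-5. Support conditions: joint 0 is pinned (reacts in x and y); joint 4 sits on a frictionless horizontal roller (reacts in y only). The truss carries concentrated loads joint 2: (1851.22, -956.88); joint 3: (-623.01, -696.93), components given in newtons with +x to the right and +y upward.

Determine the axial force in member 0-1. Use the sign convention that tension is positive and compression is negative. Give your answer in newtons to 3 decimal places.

-1042.553

N=6 nodes, M=9 members, R=3 reactions → 2N=12, M+R=12
member 0 (0-1): L=2.7511, (cx,cy)=(0.4729,0.8811)
member 1 (0-2): L=2.4480, (cx,cy)=(1.0000,0.0000)
member 2 (1-2): L=2.6817, (cx,cy)=(0.4277,-0.9039)
member 3 (1-3): L=2.3221, (cx,cy)=(0.9969,-0.0784)
member 4 (2-3): L=2.5280, (cx,cy)=(0.4620,0.8869)
member 5 (2-4): L=2.2660, (cx,cy)=(1.0000,0.0000)
member 6 (3-4): L=2.4964, (cx,cy)=(0.4398,-0.8981)
member 7 (3-5): L=2.2862, (cx,cy)=(0.9990,0.0442)
member 8 (4-5): L=2.6261, (cx,cy)=(0.4516,0.8922)
solve A·x = −loads:
  F[0-1] = -1042.5525 N (compression)
  F[0-2] = +1721.2406 N (tension)
  F[1-2] = +1100.0596 N (tension)
  F[1-3] = -966.5186 N (compression)
  F[2-3] = -42.2583 N (compression)
  F[2-4] = +360.0599 N (tension)
  F[3-4] = -818.6381 N (compression)
  F[3-5] = +0.0000 N (tension)
  F[4-5] = -0.0000 N (compression)
  Rx@0 = -1228.2100 N
  Ry@0 = +918.6058 N
  Ry@4 = +735.2042 N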